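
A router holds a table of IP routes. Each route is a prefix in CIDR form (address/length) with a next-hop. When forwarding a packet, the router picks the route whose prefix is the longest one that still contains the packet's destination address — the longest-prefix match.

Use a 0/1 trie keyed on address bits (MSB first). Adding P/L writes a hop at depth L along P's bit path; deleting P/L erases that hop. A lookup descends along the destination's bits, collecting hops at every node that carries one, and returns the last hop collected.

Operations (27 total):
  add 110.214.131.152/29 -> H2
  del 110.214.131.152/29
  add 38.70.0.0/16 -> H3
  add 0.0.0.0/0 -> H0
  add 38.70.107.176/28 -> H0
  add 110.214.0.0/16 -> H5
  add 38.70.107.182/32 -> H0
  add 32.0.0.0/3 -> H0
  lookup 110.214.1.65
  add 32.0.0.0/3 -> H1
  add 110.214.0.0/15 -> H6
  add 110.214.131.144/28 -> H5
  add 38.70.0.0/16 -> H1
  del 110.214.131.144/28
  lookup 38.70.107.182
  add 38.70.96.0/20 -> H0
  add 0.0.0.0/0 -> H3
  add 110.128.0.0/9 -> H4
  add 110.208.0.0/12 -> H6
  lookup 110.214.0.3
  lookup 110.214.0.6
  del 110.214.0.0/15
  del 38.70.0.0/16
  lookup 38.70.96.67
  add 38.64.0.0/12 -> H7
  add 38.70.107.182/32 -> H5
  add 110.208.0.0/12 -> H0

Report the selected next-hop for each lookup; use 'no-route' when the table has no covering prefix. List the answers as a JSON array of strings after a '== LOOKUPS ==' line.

Apply in order:
  + 110.214.131.152/29 (H2) depth=29
  del 110.214.131.152/29 (clear depth 29)
  + 38.70.0.0/16 (H3) depth=16
  + 0.0.0.0/0 (H0) depth=0
  + 38.70.107.176/28 (H0) depth=28
  + 110.214.0.0/16 (H5) depth=16
  + 38.70.107.182/32 (H0) depth=32
  + 32.0.0.0/3 (H0) depth=3
  Q 110.214.1.65: descend 0110111011010110 ; hops seen [H0,H5] ; pick H5
  + 32.0.0.0/3 (H1) depth=3
  + 110.214.0.0/15 (H6) depth=15
  + 110.214.131.144/28 (H5) depth=28
  + 38.70.0.0/16 (H1) depth=16
  del 110.214.131.144/28 (clear depth 28)
  Q 38.70.107.182: descend 00100110010001100110101110110110 ; hops seen [H0,H1,H1,H0,H0] ; pick H0
  + 38.70.96.0/20 (H0) depth=20
  + 0.0.0.0/0 (H3) depth=0
  + 110.128.0.0/9 (H4) depth=9
  + 110.208.0.0/12 (H6) depth=12
  Q 110.214.0.3: descend 0110111011010110 ; hops seen [H3,H4,H6,H6,H5] ; pick H5
  Q 110.214.0.6: descend 0110111011010110 ; hops seen [H3,H4,H6,H6,H5] ; pick H5
  del 110.214.0.0/15 (clear depth 15)
  del 38.70.0.0/16 (clear depth 16)
  Q 38.70.96.67: descend 00100110010001100110 ; hops seen [H3,H1,H0] ; pick H0
  + 38.64.0.0/12 (H7) depth=12
  + 38.70.107.182/32 (H5) depth=32
  + 110.208.0.0/12 (H0) depth=12

== LOOKUPS ==
["H5","H0","H5","H5","H0"]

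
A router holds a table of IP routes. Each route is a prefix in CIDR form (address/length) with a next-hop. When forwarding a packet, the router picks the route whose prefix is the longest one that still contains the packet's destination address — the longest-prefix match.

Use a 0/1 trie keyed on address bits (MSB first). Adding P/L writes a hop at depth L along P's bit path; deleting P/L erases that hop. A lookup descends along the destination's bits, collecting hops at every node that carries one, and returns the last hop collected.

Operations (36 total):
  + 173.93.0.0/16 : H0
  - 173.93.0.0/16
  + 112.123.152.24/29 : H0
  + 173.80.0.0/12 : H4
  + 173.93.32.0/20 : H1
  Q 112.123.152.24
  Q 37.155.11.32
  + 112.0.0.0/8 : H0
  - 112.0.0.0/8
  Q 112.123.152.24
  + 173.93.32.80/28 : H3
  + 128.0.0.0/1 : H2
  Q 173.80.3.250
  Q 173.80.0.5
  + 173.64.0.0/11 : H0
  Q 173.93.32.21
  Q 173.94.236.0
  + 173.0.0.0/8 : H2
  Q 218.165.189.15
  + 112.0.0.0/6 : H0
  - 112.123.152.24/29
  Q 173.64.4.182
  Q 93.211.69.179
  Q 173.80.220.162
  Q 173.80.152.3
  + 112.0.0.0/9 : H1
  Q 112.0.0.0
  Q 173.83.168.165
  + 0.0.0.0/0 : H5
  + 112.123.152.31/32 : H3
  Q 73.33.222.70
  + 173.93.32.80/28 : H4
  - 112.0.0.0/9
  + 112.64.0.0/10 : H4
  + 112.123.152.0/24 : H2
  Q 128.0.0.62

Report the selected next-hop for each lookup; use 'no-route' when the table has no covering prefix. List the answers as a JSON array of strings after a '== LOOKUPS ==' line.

Process each operation:
  + 173.93.0.0/16 (H0) depth=16
  del 173.93.0.0/16 (clear depth 16)
  + 112.123.152.24/29 (H0) depth=29
  + 173.80.0.0/12 (H4) depth=12
  + 173.93.32.0/20 (H1) depth=20
  Q 112.123.152.24: descend 01110000011110111001100000011 ; hops seen [H0] ; pick H0
  Q 37.155.11.32: descend 0 ; hops seen [∅] ; pick no-route
  + 112.0.0.0/8 (H0) depth=8
  del 112.0.0.0/8 (clear depth 8)
  Q 112.123.152.24: descend 01110000011110111001100000011 ; hops seen [H0] ; pick H0
  + 173.93.32.80/28 (H3) depth=28
  + 128.0.0.0/1 (H2) depth=1
  Q 173.80.3.250: descend 101011010101 ; hops seen [H2,H4] ; pick H4
  Q 173.80.0.5: descend 101011010101 ; hops seen [H2,H4] ; pick H4
  + 173.64.0.0/11 (H0) depth=11
  Q 173.93.32.21: descend 1010110101011101001000000 ; hops seen [H2,H0,H4,H1] ; pick H1
  Q 173.94.236.0: descend 10101101010111 ; hops seen [H2,H0,H4] ; pick H4
  + 173.0.0.0/8 (H2) depth=8
  Q 218.165.189.15: descend 1 ; hops seen [H2] ; pick H2
  + 112.0.0.0/6 (H0) depth=6
  del 112.123.152.24/29 (clear depth 29)
  Q 173.64.4.182: descend 10101101010 ; hops seen [H2,H2,H0] ; pick H0
  Q 93.211.69.179: descend 01 ; hops seen [∅] ; pick no-route
  Q 173.80.220.162: descend 101011010101 ; hops seen [H2,H2,H0,H4] ; pick H4
  Q 173.80.152.3: descend 101011010101 ; hops seen [H2,H2,H0,H4] ; pick H4
  + 112.0.0.0/9 (H1) depth=9
  Q 112.0.0.0: descend 011100000 ; hops seen [H0,H1] ; pick H1
  Q 173.83.168.165: descend 101011010101 ; hops seen [H2,H2,H0,H4] ; pick H4
  + 0.0.0.0/0 (H5) depth=0
  + 112.123.152.31/32 (H3) depth=32
  Q 73.33.222.70: descend 01 ; hops seen [H5] ; pick H5
  + 173.93.32.80/28 (H4) depth=28
  del 112.0.0.0/9 (clear depth 9)
  + 112.64.0.0/10 (H4) depth=10
  + 112.123.152.0/24 (H2) depth=24
  Q 128.0.0.62: descend 10 ; hops seen [H5,H2] ; pick H2

== LOOKUPS ==
["H0","no-route","H0","H4","H4","H1","H4","H2","H0","no-route","H4","H4","H1","H4","H5","H2"]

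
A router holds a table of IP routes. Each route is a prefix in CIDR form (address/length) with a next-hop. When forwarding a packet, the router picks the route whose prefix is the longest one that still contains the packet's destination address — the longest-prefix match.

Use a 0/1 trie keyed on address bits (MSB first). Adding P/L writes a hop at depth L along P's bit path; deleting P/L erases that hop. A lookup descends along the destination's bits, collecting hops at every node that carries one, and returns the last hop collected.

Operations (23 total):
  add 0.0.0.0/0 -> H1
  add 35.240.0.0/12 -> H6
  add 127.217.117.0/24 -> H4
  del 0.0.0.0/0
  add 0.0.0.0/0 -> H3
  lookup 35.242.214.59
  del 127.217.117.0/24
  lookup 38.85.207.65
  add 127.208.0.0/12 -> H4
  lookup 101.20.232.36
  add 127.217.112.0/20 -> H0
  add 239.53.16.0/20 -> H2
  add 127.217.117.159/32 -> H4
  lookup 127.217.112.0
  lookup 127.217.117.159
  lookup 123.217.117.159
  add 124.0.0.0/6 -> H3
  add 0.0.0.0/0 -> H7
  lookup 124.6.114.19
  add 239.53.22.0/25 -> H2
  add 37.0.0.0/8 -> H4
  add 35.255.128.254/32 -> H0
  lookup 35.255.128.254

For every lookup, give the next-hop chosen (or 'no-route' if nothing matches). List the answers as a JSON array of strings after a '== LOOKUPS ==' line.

Process each operation:
  + 0.0.0.0/0 (H1) depth=0
  + 35.240.0.0/12 (H6) depth=12
  + 127.217.117.0/24 (H4) depth=24
  del 0.0.0.0/0 (clear depth 0)
  + 0.0.0.0/0 (H3) depth=0
  Q 35.242.214.59: descend 001000111111 ; hops seen [H3,H6] ; pick H6
  del 127.217.117.0/24 (clear depth 24)
  Q 38.85.207.65: descend 00100 ; hops seen [H3] ; pick H3
  + 127.208.0.0/12 (H4) depth=12
  Q 101.20.232.36: descend 011 ; hops seen [H3] ; pick H3
  + 127.217.112.0/20 (H0) depth=20
  + 239.53.16.0/20 (H2) depth=20
  + 127.217.117.159/32 (H4) depth=32
  Q 127.217.112.0: descend 011111111101100101110 ; hops seen [H3,H4,H0] ; pick H0
  Q 127.217.117.159: descend 01111111110110010111010110011111 ; hops seen [H3,H4,H0,H4] ; pick H4
  Q 123.217.117.159: descend 01111 ; hops seen [H3] ; pick H3
  + 124.0.0.0/6 (H3) depth=6
  + 0.0.0.0/0 (H7) depth=0
  Q 124.6.114.19: descend 011111 ; hops seen [H7,H3] ; pick H3
  + 239.53.22.0/25 (H2) depth=25
  + 37.0.0.0/8 (H4) depth=8
  + 35.255.128.254/32 (H0) depth=32
  Q 35.255.128.254: descend 00100011111111111000000011111110 ; hops seen [H7,H6,H0] ; pick H0

== LOOKUPS ==
["H6","H3","H3","H0","H4","H3","H3","H0"]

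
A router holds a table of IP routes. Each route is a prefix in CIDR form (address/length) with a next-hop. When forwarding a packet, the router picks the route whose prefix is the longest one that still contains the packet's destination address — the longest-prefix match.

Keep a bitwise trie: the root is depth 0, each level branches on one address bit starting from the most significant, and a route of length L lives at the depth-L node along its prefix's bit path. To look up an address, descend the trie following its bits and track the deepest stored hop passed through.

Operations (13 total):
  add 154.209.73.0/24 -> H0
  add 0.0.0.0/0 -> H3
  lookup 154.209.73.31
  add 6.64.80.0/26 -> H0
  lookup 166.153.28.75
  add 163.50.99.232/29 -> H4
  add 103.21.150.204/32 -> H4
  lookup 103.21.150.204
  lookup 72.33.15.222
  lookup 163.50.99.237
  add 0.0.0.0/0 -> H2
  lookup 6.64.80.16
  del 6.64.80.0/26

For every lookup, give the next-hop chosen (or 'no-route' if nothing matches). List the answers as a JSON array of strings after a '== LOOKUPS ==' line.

Trace:
  add 154.209.73.0/24 -> H0 at depth 24
  add 0.0.0.0/0 -> H3 at depth 0
  Q 154.209.73.31: descend 100110101101000101001001 ; hops seen [H3,H0] ; pick H0
  add 6.64.80.0/26 -> H0 at depth 26
  Q 166.153.28.75: descend 10 ; hops seen [H3] ; pick H3
  add 163.50.99.232/29 -> H4 at depth 29
  add 103.21.150.204/32 -> H4 at depth 32
  Q 103.21.150.204: descend 01100111000101011001011011001100 ; hops seen [H3,H4] ; pick H4
  Q 72.33.15.222: descend 01 ; hops seen [H3] ; pick H3
  Q 163.50.99.237: descend 10100011001100100110001111101 ; hops seen [H3,H4] ; pick H4
  add 0.0.0.0/0 -> H2 at depth 0
  Q 6.64.80.16: descend 00000110010000000101000000 ; hops seen [H2,H0] ; pick H0
  - 6.64.80.0/26 clear@26

== LOOKUPS ==
["H0","H3","H4","H3","H4","H0"]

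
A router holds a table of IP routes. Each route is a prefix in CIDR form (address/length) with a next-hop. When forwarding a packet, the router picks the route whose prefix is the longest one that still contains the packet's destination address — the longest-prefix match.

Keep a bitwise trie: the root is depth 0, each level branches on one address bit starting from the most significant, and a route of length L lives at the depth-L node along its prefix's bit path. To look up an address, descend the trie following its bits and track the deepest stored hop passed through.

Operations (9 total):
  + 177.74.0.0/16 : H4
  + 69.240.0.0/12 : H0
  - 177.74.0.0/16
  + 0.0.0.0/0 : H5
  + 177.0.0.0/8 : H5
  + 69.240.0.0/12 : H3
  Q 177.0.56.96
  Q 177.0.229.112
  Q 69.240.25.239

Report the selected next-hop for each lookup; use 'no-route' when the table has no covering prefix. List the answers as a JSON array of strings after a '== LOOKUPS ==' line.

Process each operation:
  add 177.74.0.0/16 -> H4 at depth 16
  add 69.240.0.0/12 -> H0 at depth 12
  del 177.74.0.0/16 (clear depth 16)
  add 0.0.0.0/0 -> H5 at depth 0
  add 177.0.0.0/8 -> H5 at depth 8
  add 69.240.0.0/12 -> H3 at depth 12
  Q 177.0.56.96: descend 101100010 ; hops seen [H5,H5] ; pick H5
  Q 177.0.229.112: descend 101100010 ; hops seen [H5,H5] ; pick H5
  Q 69.240.25.239: descend 010001011111 ; hops seen [H5,H3] ; pick H3

== LOOKUPS ==
["H5","H5","H3"]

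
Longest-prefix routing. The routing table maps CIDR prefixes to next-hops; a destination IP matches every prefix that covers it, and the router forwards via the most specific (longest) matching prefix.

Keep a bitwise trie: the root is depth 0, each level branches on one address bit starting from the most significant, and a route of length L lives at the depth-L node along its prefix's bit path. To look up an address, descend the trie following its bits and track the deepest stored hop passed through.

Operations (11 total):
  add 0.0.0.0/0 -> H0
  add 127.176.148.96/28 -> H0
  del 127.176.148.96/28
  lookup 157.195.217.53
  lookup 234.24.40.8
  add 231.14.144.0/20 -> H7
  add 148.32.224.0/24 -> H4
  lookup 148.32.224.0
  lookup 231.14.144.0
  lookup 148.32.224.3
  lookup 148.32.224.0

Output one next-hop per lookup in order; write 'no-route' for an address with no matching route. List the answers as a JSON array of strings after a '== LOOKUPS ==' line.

Process each operation:
  add 0.0.0.0/0 -> H0 at depth 0
  add 127.176.148.96/28 -> H0 at depth 28
  del 127.176.148.96/28 (clear depth 28)
  lookup 157.195.217.53: bits ε walk d0:H0 -> H0
  lookup 234.24.40.8: bits ε walk d0:H0 -> H0
  add 231.14.144.0/20 -> H7 at depth 20
  add 148.32.224.0/24 -> H4 at depth 24
  lookup 148.32.224.0: bits 100101000010000011100000 walk d0:H0→d1:-→d2:-→d3:-→d4:-→d5:-→d6:-→d7:-→d8:-→d9:-→d10:-→d11:-→d12:-→d13:-→d14:-→d15:-→d16:-→d17:-→d18:-→d19:-→d20:-→d21:-→d22:-→d23:-→d24:H4 -> H4
  lookup 231.14.144.0: bits 11100111000011101001 walk d0:H0→d1:-→d2:-→d3:-→d4:-→d5:-→d6:-→d7:-→d8:-→d9:-→d10:-→d11:-→d12:-→d13:-→d14:-→d15:-→d16:-→d17:-→d18:-→d19:-→d20:H7 -> H7
  lookup 148.32.224.3: bits 100101000010000011100000 walk d0:H0→d1:-→d2:-→d3:-→d4:-→d5:-→d6:-→d7:-→d8:-→d9:-→d10:-→d11:-→d12:-→d13:-→d14:-→d15:-→d16:-→d17:-→d18:-→d19:-→d20:-→d21:-→d22:-→d23:-→d24:H4 -> H4
  lookup 148.32.224.0: bits 100101000010000011100000 walk d0:H0→d1:-→d2:-→d3:-→d4:-→d5:-→d6:-→d7:-→d8:-→d9:-→d10:-→d11:-→d12:-→d13:-→d14:-→d15:-→d16:-→d17:-→d18:-→d19:-→d20:-→d21:-→d22:-→d23:-→d24:H4 -> H4

== LOOKUPS ==
["H0","H0","H4","H7","H4","H4"]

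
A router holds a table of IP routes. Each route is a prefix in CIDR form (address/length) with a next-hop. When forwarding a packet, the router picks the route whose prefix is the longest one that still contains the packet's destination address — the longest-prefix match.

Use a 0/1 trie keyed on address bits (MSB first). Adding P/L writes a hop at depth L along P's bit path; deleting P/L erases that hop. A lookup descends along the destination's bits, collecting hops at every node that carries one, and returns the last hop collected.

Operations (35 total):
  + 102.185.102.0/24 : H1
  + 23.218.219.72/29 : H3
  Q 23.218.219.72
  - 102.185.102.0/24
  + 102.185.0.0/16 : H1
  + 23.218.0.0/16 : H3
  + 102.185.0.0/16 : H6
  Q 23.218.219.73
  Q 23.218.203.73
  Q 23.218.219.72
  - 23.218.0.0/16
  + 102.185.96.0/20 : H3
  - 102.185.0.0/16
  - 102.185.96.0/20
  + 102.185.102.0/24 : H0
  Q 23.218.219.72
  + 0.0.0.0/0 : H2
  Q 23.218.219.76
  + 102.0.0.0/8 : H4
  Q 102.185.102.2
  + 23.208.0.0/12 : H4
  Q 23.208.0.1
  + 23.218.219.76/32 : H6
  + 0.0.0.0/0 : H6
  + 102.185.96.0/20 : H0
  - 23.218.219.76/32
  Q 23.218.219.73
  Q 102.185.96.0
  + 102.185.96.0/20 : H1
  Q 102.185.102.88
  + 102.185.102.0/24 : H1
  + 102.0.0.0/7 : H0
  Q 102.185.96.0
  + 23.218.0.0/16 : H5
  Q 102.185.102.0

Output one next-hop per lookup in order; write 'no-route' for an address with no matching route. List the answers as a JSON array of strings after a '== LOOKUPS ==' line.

Trace:
  + 102.185.102.0/24 (H1) depth=24
  + 23.218.219.72/29 (H3) depth=29
  Q 23.218.219.72: descend 00010111110110101101101101001 ; hops seen [H3] ; pick H3
  del 102.185.102.0/24 (clear depth 24)
  + 102.185.0.0/16 (H1) depth=16
  + 23.218.0.0/16 (H3) depth=16
  + 102.185.0.0/16 (H6) depth=16
  Q 23.218.219.73: descend 00010111110110101101101101001 ; hops seen [H3,H3] ; pick H3
  Q 23.218.203.73: descend 0001011111011010110 ; hops seen [H3] ; pick H3
  Q 23.218.219.72: descend 00010111110110101101101101001 ; hops seen [H3,H3] ; pick H3
  del 23.218.0.0/16 (clear depth 16)
  + 102.185.96.0/20 (H3) depth=20
  del 102.185.0.0/16 (clear depth 16)
  del 102.185.96.0/20 (clear depth 20)
  + 102.185.102.0/24 (H0) depth=24
  Q 23.218.219.72: descend 00010111110110101101101101001 ; hops seen [H3] ; pick H3
  + 0.0.0.0/0 (H2) depth=0
  Q 23.218.219.76: descend 00010111110110101101101101001 ; hops seen [H2,H3] ; pick H3
  + 102.0.0.0/8 (H4) depth=8
  Q 102.185.102.2: descend 011001101011100101100110 ; hops seen [H2,H4,H0] ; pick H0
  + 23.208.0.0/12 (H4) depth=12
  Q 23.208.0.1: descend 000101111101 ; hops seen [H2,H4] ; pick H4
  + 23.218.219.76/32 (H6) depth=32
  + 0.0.0.0/0 (H6) depth=0
  + 102.185.96.0/20 (H0) depth=20
  del 23.218.219.76/32 (clear depth 32)
  Q 23.218.219.73: descend 00010111110110101101101101001 ; hops seen [H6,H4,H3] ; pick H3
  Q 102.185.96.0: descend 011001101011100101100 ; hops seen [H6,H4,H0] ; pick H0
  + 102.185.96.0/20 (H1) depth=20
  Q 102.185.102.88: descend 011001101011100101100110 ; hops seen [H6,H4,H1,H0] ; pick H0
  + 102.185.102.0/24 (H1) depth=24
  + 102.0.0.0/7 (H0) depth=7
  Q 102.185.96.0: descend 011001101011100101100 ; hops seen [H6,H0,H4,H1] ; pick H1
  + 23.218.0.0/16 (H5) depth=16
  Q 102.185.102.0: descend 011001101011100101100110 ; hops seen [H6,H0,H4,H1,H1] ; pick H1

== LOOKUPS ==
["H3","H3","H3","H3","H3","H3","H0","H4","H3","H0","H0","H1","H1"]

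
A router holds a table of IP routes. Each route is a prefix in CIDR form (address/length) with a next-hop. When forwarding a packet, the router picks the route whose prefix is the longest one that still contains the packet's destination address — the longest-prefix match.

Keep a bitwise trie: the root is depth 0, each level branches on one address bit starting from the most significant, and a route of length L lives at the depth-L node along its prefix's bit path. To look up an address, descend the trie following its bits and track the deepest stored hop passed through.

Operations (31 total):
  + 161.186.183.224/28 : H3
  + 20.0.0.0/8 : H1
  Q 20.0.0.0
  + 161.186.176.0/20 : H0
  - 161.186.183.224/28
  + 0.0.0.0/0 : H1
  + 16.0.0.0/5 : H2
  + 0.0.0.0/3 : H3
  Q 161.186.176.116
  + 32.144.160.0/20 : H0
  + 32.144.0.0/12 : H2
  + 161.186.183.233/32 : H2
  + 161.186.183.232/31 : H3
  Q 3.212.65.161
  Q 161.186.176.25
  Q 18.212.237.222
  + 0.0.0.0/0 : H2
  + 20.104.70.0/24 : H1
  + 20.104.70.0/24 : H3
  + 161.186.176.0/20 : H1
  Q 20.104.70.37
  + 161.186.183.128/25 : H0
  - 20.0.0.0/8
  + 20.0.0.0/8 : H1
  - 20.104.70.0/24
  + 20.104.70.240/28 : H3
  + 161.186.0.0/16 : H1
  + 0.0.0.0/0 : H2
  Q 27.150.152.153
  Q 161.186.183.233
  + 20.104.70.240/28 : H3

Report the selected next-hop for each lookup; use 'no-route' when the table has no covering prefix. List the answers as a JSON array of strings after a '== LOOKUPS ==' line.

Process each operation:
  + 161.186.183.224/28 (H3) depth=28
  + 20.0.0.0/8 (H1) depth=8
  ? 20.0.0.0  path d0:-→d1:-→d2:-→d3:-→d4:-→d5:-→d6:-→d7:-→d8:H1  best=H1
  + 161.186.176.0/20 (H0) depth=20
  del 161.186.183.224/28 (clear depth 28)
  + 0.0.0.0/0 (H1) depth=0
  + 16.0.0.0/5 (H2) depth=5
  + 0.0.0.0/3 (H3) depth=3
  ? 161.186.176.116  path d0:H1→d1:-→d2:-→d3:-→d4:-→d5:-→d6:-→d7:-→d8:-→d9:-→d10:-→d11:-→d12:-→d13:-→d14:-→d15:-→d16:-→d17:-→d18:-→d19:-→d20:H0→d21:-  best=H0
  + 32.144.160.0/20 (H0) depth=20
  + 32.144.0.0/12 (H2) depth=12
  + 161.186.183.233/32 (H2) depth=32
  + 161.186.183.232/31 (H3) depth=31
  ? 3.212.65.161  path d0:H1→d1:-→d2:-→d3:H3  best=H3
  ? 161.186.176.25  path d0:H1→d1:-→d2:-→d3:-→d4:-→d5:-→d6:-→d7:-→d8:-→d9:-→d10:-→d11:-→d12:-→d13:-→d14:-→d15:-→d16:-→d17:-→d18:-→d19:-→d20:H0→d21:-  best=H0
  ? 18.212.237.222  path d0:H1→d1:-→d2:-→d3:H3→d4:-→d5:H2  best=H2
  + 0.0.0.0/0 (H2) depth=0
  + 20.104.70.0/24 (H1) depth=24
  + 20.104.70.0/24 (H3) depth=24
  + 161.186.176.0/20 (H1) depth=20
  ? 20.104.70.37  path d0:H2→d1:-→d2:-→d3:H3→d4:-→d5:H2→d6:-→d7:-→d8:H1→d9:-→d10:-→d11:-→d12:-→d13:-→d14:-→d15:-→d16:-→d17:-→d18:-→d19:-→d20:-→d21:-→d22:-→d23:-→d24:H3  best=H3
  + 161.186.183.128/25 (H0) depth=25
  del 20.0.0.0/8 (clear depth 8)
  + 20.0.0.0/8 (H1) depth=8
  del 20.104.70.0/24 (clear depth 24)
  + 20.104.70.240/28 (H3) depth=28
  + 161.186.0.0/16 (H1) depth=16
  + 0.0.0.0/0 (H2) depth=0
  ? 27.150.152.153  path d0:H2→d1:-→d2:-→d3:H3→d4:-  best=H3
  ? 161.186.183.233  path d0:H2→d1:-→d2:-→d3:-→d4:-→d5:-→d6:-→d7:-→d8:-→d9:-→d10:-→d11:-→d12:-→d13:-→d14:-→d15:-→d16:H1→d17:-→d18:-→d19:-→d20:H1→d21:-→d22:-→d23:-→d24:-→d25:H0→d26:-→d27:-→d28:-→d29:-→d30:-→d31:H3→d32:H2  best=H2
  + 20.104.70.240/28 (H3) depth=28

== LOOKUPS ==
["H1","H0","H3","H0","H2","H3","H3","H2"]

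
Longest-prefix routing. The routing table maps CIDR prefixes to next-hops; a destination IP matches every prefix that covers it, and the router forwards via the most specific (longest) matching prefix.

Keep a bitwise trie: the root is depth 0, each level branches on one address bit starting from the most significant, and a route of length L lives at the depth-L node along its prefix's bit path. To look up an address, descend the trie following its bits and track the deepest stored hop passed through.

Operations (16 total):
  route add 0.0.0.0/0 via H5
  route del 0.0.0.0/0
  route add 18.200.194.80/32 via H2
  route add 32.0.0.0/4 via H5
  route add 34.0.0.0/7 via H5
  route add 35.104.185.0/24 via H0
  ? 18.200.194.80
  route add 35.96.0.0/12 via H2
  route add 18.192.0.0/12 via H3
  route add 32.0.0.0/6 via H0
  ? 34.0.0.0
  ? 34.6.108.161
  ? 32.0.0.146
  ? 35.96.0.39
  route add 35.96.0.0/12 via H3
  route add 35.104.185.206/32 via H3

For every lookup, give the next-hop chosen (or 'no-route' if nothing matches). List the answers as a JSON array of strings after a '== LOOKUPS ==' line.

Process each operation:
  + 0.0.0.0/0 (H5) depth=0
  - 0.0.0.0/0 clear@0
  + 18.200.194.80/32 (H2) depth=32
  + 32.0.0.0/4 (H5) depth=4
  + 34.0.0.0/7 (H5) depth=7
  + 35.104.185.0/24 (H0) depth=24
  lookup 18.200.194.80: bits 00010010110010001100001001010000 walk d0:-→d1:-→d2:-→d3:-→d4:-→d5:-→d6:-→d7:-→d8:-→d9:-→d10:-→d11:-→d12:-→d13:-→d14:-→d15:-→d16:-→d17:-→d18:-→d19:-→d20:-→d21:-→d22:-→d23:-→d24:-→d25:-→d26:-→d27:-→d28:-→d29:-→d30:-→d31:-→d32:H2 -> H2
  + 35.96.0.0/12 (H2) depth=12
  + 18.192.0.0/12 (H3) depth=12
  + 32.0.0.0/6 (H0) depth=6
  lookup 34.0.0.0: bits 0010001 walk d0:-→d1:-→d2:-→d3:-→d4:H5→d5:-→d6:H0→d7:H5 -> H5
  lookup 34.6.108.161: bits 0010001 walk d0:-→d1:-→d2:-→d3:-→d4:H5→d5:-→d6:H0→d7:H5 -> H5
  lookup 32.0.0.146: bits 001000 walk d0:-→d1:-→d2:-→d3:-→d4:H5→d5:-→d6:H0 -> H0
  lookup 35.96.0.39: bits 001000110110 walk d0:-→d1:-→d2:-→d3:-→d4:H5→d5:-→d6:H0→d7:H5→d8:-→d9:-→d10:-→d11:-→d12:H2 -> H2
  + 35.96.0.0/12 (H3) depth=12
  + 35.104.185.206/32 (H3) depth=32

== LOOKUPS ==
["H2","H5","H5","H0","H2"]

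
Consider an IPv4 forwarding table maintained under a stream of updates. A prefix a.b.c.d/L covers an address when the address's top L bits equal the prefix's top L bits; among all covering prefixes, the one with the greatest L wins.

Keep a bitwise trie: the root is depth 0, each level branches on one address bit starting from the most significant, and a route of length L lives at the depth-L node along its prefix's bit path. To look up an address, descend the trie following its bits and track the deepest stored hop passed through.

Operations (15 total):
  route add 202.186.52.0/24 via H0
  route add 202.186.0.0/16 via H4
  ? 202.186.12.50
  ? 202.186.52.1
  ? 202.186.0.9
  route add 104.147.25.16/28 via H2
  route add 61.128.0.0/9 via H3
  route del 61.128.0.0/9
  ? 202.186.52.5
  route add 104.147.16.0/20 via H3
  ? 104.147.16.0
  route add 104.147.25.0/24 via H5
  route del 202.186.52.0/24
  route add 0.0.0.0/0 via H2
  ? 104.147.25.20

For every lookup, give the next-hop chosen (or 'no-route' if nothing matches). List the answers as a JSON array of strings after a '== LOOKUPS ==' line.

Apply in order:
  + 202.186.52.0/24 (H0) depth=24
  + 202.186.0.0/16 (H4) depth=16
  Q 202.186.12.50: descend 110010101011101000 ; hops seen [H4] ; pick H4
  Q 202.186.52.1: descend 110010101011101000110100 ; hops seen [H4,H0] ; pick H0
  Q 202.186.0.9: descend 110010101011101000 ; hops seen [H4] ; pick H4
  + 104.147.25.16/28 (H2) depth=28
  + 61.128.0.0/9 (H3) depth=9
  del 61.128.0.0/9 (clear depth 9)
  Q 202.186.52.5: descend 110010101011101000110100 ; hops seen [H4,H0] ; pick H0
  + 104.147.16.0/20 (H3) depth=20
  Q 104.147.16.0: descend 01101000100100110001 ; hops seen [H3] ; pick H3
  + 104.147.25.0/24 (H5) depth=24
  del 202.186.52.0/24 (clear depth 24)
  + 0.0.0.0/0 (H2) depth=0
  Q 104.147.25.20: descend 0110100010010011000110010001 ; hops seen [H2,H3,H5,H2] ; pick H2

== LOOKUPS ==
["H4","H0","H4","H0","H3","H2"]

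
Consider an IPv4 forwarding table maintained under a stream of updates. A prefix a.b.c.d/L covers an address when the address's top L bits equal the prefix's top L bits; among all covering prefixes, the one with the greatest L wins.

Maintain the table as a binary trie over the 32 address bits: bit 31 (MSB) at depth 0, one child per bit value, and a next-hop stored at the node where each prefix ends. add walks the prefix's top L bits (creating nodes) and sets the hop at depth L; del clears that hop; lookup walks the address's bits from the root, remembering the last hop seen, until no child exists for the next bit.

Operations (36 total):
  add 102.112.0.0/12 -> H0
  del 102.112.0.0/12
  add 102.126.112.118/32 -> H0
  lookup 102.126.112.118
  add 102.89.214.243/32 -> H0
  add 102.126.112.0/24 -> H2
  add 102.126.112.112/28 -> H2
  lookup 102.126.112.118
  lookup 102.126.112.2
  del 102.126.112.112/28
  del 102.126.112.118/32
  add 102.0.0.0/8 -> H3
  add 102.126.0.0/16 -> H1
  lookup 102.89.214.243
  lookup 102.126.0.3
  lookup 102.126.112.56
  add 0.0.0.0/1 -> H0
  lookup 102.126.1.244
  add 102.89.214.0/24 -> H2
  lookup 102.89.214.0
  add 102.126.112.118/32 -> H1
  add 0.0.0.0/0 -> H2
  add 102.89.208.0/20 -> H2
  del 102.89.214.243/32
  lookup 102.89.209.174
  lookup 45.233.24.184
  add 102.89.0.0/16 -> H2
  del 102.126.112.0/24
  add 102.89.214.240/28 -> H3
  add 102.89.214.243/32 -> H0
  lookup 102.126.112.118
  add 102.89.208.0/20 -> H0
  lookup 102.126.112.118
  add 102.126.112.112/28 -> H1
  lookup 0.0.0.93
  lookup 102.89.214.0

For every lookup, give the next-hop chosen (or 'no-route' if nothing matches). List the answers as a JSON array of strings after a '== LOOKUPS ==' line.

Trace:
  + 102.112.0.0/12 (H0) depth=12
  del 102.112.0.0/12 (clear depth 12)
  + 102.126.112.118/32 (H0) depth=32
  lookup 102.126.112.118: bits 01100110011111100111000001110110 walk d0:-→d1:-→d2:-→d3:-→d4:-→d5:-→d6:-→d7:-→d8:-→d9:-→d10:-→d11:-→d12:-→d13:-→d14:-→d15:-→d16:-→d17:-→d18:-→d19:-→d20:-→d21:-→d22:-→d23:-→d24:-→d25:-→d26:-→d27:-→d28:-→d29:-→d30:-→d31:-→d32:H0 -> H0
  + 102.89.214.243/32 (H0) depth=32
  + 102.126.112.0/24 (H2) depth=24
  + 102.126.112.112/28 (H2) depth=28
  lookup 102.126.112.118: bits 01100110011111100111000001110110 walk d0:-→d1:-→d2:-→d3:-→d4:-→d5:-→d6:-→d7:-→d8:-→d9:-→d10:-→d11:-→d12:-→d13:-→d14:-→d15:-→d16:-→d17:-→d18:-→d19:-→d20:-→d21:-→d22:-→d23:-→d24:H2→d25:-→d26:-→d27:-→d28:H2→d29:-→d30:-→d31:-→d32:H0 -> H0
  lookup 102.126.112.2: bits 0110011001111110011100000 walk d0:-→d1:-→d2:-→d3:-→d4:-→d5:-→d6:-→d7:-→d8:-→d9:-→d10:-→d11:-→d12:-→d13:-→d14:-→d15:-→d16:-→d17:-→d18:-→d19:-→d20:-→d21:-→d22:-→d23:-→d24:H2→d25:- -> H2
  del 102.126.112.112/28 (clear depth 28)
  del 102.126.112.118/32 (clear depth 32)
  + 102.0.0.0/8 (H3) depth=8
  + 102.126.0.0/16 (H1) depth=16
  lookup 102.89.214.243: bits 01100110010110011101011011110011 walk d0:-→d1:-→d2:-→d3:-→d4:-→d5:-→d6:-→d7:-→d8:H3→d9:-→d10:-→d11:-→d12:-→d13:-→d14:-→d15:-→d16:-→d17:-→d18:-→d19:-→d20:-→d21:-→d22:-→d23:-→d24:-→d25:-→d26:-→d27:-→d28:-→d29:-→d30:-→d31:-→d32:H0 -> H0
  lookup 102.126.0.3: bits 01100110011111100 walk d0:-→d1:-→d2:-→d3:-→d4:-→d5:-→d6:-→d7:-→d8:H3→d9:-→d10:-→d11:-→d12:-→d13:-→d14:-→d15:-→d16:H1→d17:- -> H1
  lookup 102.126.112.56: bits 0110011001111110011100000 walk d0:-→d1:-→d2:-→d3:-→d4:-→d5:-→d6:-→d7:-→d8:H3→d9:-→d10:-→d11:-→d12:-→d13:-→d14:-→d15:-→d16:H1→d17:-→d18:-→d19:-→d20:-→d21:-→d22:-→d23:-→d24:H2→d25:- -> H2
  + 0.0.0.0/1 (H0) depth=1
  lookup 102.126.1.244: bits 01100110011111100 walk d0:-→d1:H0→d2:-→d3:-→d4:-→d5:-→d6:-→d7:-→d8:H3→d9:-→d10:-→d11:-→d12:-→d13:-→d14:-→d15:-→d16:H1→d17:- -> H1
  + 102.89.214.0/24 (H2) depth=24
  lookup 102.89.214.0: bits 011001100101100111010110 walk d0:-→d1:H0→d2:-→d3:-→d4:-→d5:-→d6:-→d7:-→d8:H3→d9:-→d10:-→d11:-→d12:-→d13:-→d14:-→d15:-→d16:-→d17:-→d18:-→d19:-→d20:-→d21:-→d22:-→d23:-→d24:H2 -> H2
  + 102.126.112.118/32 (H1) depth=32
  + 0.0.0.0/0 (H2) depth=0
  + 102.89.208.0/20 (H2) depth=20
  del 102.89.214.243/32 (clear depth 32)
  lookup 102.89.209.174: bits 011001100101100111010 walk d0:H2→d1:H0→d2:-→d3:-→d4:-→d5:-→d6:-→d7:-→d8:H3→d9:-→d10:-→d11:-→d12:-→d13:-→d14:-→d15:-→d16:-→d17:-→d18:-→d19:-→d20:H2→d21:- -> H2
  lookup 45.233.24.184: bits 0 walk d0:H2→d1:H0 -> H0
  + 102.89.0.0/16 (H2) depth=16
  del 102.126.112.0/24 (clear depth 24)
  + 102.89.214.240/28 (H3) depth=28
  + 102.89.214.243/32 (H0) depth=32
  lookup 102.126.112.118: bits 01100110011111100111000001110110 walk d0:H2→d1:H0→d2:-→d3:-→d4:-→d5:-→d6:-→d7:-→d8:H3→d9:-→d10:-→d11:-→d12:-→d13:-→d14:-→d15:-→d16:H1→d17:-→d18:-→d19:-→d20:-→d21:-→d22:-→d23:-→d24:-→d25:-→d26:-→d27:-→d28:-→d29:-→d30:-→d31:-→d32:H1 -> H1
  + 102.89.208.0/20 (H0) depth=20
  lookup 102.126.112.118: bits 01100110011111100111000001110110 walk d0:H2→d1:H0→d2:-→d3:-→d4:-→d5:-→d6:-→d7:-→d8:H3→d9:-→d10:-→d11:-→d12:-→d13:-→d14:-→d15:-→d16:H1→d17:-→d18:-→d19:-→d20:-→d21:-→d22:-→d23:-→d24:-→d25:-→d26:-→d27:-→d28:-→d29:-→d30:-→d31:-→d32:H1 -> H1
  + 102.126.112.112/28 (H1) depth=28
  lookup 0.0.0.93: bits 0 walk d0:H2→d1:H0 -> H0
  lookup 102.89.214.0: bits 011001100101100111010110 walk d0:H2→d1:H0→d2:-→d3:-→d4:-→d5:-→d6:-→d7:-→d8:H3→d9:-→d10:-→d11:-→d12:-→d13:-→d14:-→d15:-→d16:H2→d17:-→d18:-→d19:-→d20:H0→d21:-→d22:-→d23:-→d24:H2 -> H2

== LOOKUPS ==
["H0","H0","H2","H0","H1","H2","H1","H2","H2","H0","H1","H1","H0","H2"]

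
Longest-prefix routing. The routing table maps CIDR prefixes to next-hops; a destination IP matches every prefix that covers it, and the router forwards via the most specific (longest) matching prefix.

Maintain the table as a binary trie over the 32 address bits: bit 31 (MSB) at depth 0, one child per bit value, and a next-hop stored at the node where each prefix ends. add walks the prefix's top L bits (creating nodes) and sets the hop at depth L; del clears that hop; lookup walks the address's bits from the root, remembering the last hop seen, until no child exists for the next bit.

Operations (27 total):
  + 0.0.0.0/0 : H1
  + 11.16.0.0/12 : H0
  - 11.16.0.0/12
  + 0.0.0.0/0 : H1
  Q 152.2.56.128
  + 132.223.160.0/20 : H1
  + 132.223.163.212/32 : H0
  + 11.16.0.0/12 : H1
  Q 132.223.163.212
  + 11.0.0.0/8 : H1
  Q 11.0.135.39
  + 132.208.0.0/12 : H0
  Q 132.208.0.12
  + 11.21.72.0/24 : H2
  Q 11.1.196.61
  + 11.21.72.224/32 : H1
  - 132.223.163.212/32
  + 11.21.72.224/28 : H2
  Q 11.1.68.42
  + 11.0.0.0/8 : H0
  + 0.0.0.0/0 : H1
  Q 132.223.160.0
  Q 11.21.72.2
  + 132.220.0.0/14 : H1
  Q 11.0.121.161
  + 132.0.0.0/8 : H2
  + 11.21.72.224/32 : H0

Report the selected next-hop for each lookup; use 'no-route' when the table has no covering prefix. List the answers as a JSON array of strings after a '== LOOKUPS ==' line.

Process each operation:
  + 0.0.0.0/0 (H1) depth=0
  + 11.16.0.0/12 (H0) depth=12
  del 11.16.0.0/12 (clear depth 12)
  + 0.0.0.0/0 (H1) depth=0
  ? 152.2.56.128  path d0:H1  best=H1
  + 132.223.160.0/20 (H1) depth=20
  + 132.223.163.212/32 (H0) depth=32
  + 11.16.0.0/12 (H1) depth=12
  ? 132.223.163.212  path d0:H1→d1:-→d2:-→d3:-→d4:-→d5:-→d6:-→d7:-→d8:-→d9:-→d10:-→d11:-→d12:-→d13:-→d14:-→d15:-→d16:-→d17:-→d18:-→d19:-→d20:H1→d21:-→d22:-→d23:-→d24:-→d25:-→d26:-→d27:-→d28:-→d29:-→d30:-→d31:-→d32:H0  best=H0
  + 11.0.0.0/8 (H1) depth=8
  ? 11.0.135.39  path d0:H1→d1:-→d2:-→d3:-→d4:-→d5:-→d6:-→d7:-→d8:H1→d9:-→d10:-→d11:-  best=H1
  + 132.208.0.0/12 (H0) depth=12
  ? 132.208.0.12  path d0:H1→d1:-→d2:-→d3:-→d4:-→d5:-→d6:-→d7:-→d8:-→d9:-→d10:-→d11:-→d12:H0  best=H0
  + 11.21.72.0/24 (H2) depth=24
  ? 11.1.196.61  path d0:H1→d1:-→d2:-→d3:-→d4:-→d5:-→d6:-→d7:-→d8:H1→d9:-→d10:-→d11:-  best=H1
  + 11.21.72.224/32 (H1) depth=32
  del 132.223.163.212/32 (clear depth 32)
  + 11.21.72.224/28 (H2) depth=28
  ? 11.1.68.42  path d0:H1→d1:-→d2:-→d3:-→d4:-→d5:-→d6:-→d7:-→d8:H1→d9:-→d10:-→d11:-  best=H1
  + 11.0.0.0/8 (H0) depth=8
  + 0.0.0.0/0 (H1) depth=0
  ? 132.223.160.0  path d0:H1→d1:-→d2:-→d3:-→d4:-→d5:-→d6:-→d7:-→d8:-→d9:-→d10:-→d11:-→d12:H0→d13:-→d14:-→d15:-→d16:-→d17:-→d18:-→d19:-→d20:H1→d21:-→d22:-  best=H1
  ? 11.21.72.2  path d0:H1→d1:-→d2:-→d3:-→d4:-→d5:-→d6:-→d7:-→d8:H0→d9:-→d10:-→d11:-→d12:H1→d13:-→d14:-→d15:-→d16:-→d17:-→d18:-→d19:-→d20:-→d21:-→d22:-→d23:-→d24:H2  best=H2
  + 132.220.0.0/14 (H1) depth=14
  ? 11.0.121.161  path d0:H1→d1:-→d2:-→d3:-→d4:-→d5:-→d6:-→d7:-→d8:H0→d9:-→d10:-→d11:-  best=H0
  + 132.0.0.0/8 (H2) depth=8
  + 11.21.72.224/32 (H0) depth=32

== LOOKUPS ==
["H1","H0","H1","H0","H1","H1","H1","H2","H0"]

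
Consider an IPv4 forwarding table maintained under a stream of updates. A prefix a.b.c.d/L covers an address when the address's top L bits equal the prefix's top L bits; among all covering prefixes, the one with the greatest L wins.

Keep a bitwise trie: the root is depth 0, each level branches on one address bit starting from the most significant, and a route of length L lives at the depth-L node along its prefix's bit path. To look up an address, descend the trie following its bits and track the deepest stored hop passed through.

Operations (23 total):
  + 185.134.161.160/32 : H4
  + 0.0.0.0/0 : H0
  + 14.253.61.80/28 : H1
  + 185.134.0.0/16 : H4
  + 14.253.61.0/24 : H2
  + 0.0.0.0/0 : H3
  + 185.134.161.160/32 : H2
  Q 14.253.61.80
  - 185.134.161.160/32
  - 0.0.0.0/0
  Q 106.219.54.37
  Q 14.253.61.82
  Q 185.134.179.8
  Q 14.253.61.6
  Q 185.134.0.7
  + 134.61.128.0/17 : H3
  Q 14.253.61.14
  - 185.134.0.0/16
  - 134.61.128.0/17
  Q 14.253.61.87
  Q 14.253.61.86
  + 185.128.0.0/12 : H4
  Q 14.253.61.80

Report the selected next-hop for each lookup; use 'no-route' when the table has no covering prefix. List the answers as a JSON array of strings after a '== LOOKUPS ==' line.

Trace:
  add 185.134.161.160/32 -> H4 at depth 32
  add 0.0.0.0/0 -> H0 at depth 0
  add 14.253.61.80/28 -> H1 at depth 28
  add 185.134.0.0/16 -> H4 at depth 16
  add 14.253.61.0/24 -> H2 at depth 24
  add 0.0.0.0/0 -> H3 at depth 0
  add 185.134.161.160/32 -> H2 at depth 32
  lookup 14.253.61.80: bits 0000111011111101001111010101 walk d0:H3→d1:-→d2:-→d3:-→d4:-→d5:-→d6:-→d7:-→d8:-→d9:-→d10:-→d11:-→d12:-→d13:-→d14:-→d15:-→d16:-→d17:-→d18:-→d19:-→d20:-→d21:-→d22:-→d23:-→d24:H2→d25:-→d26:-→d27:-→d28:H1 -> H1
  - 185.134.161.160/32 clear@32
  - 0.0.0.0/0 clear@0
  lookup 106.219.54.37: bits 0 walk d0:-→d1:- -> no-route
  lookup 14.253.61.82: bits 0000111011111101001111010101 walk d0:-→d1:-→d2:-→d3:-→d4:-→d5:-→d6:-→d7:-→d8:-→d9:-→d10:-→d11:-→d12:-→d13:-→d14:-→d15:-→d16:-→d17:-→d18:-→d19:-→d20:-→d21:-→d22:-→d23:-→d24:H2→d25:-→d26:-→d27:-→d28:H1 -> H1
  lookup 185.134.179.8: bits 1011100110000110101 walk d0:-→d1:-→d2:-→d3:-→d4:-→d5:-→d6:-→d7:-→d8:-→d9:-→d10:-→d11:-→d12:-→d13:-→d14:-→d15:-→d16:H4→d17:-→d18:-→d19:- -> H4
  lookup 14.253.61.6: bits 0000111011111101001111010 walk d0:-→d1:-→d2:-→d3:-→d4:-→d5:-→d6:-→d7:-→d8:-→d9:-→d10:-→d11:-→d12:-→d13:-→d14:-→d15:-→d16:-→d17:-→d18:-→d19:-→d20:-→d21:-→d22:-→d23:-→d24:H2→d25:- -> H2
  lookup 185.134.0.7: bits 1011100110000110 walk d0:-→d1:-→d2:-→d3:-→d4:-→d5:-→d6:-→d7:-→d8:-→d9:-→d10:-→d11:-→d12:-→d13:-→d14:-→d15:-→d16:H4 -> H4
  add 134.61.128.0/17 -> H3 at depth 17
  lookup 14.253.61.14: bits 0000111011111101001111010 walk d0:-→d1:-→d2:-→d3:-→d4:-→d5:-→d6:-→d7:-→d8:-→d9:-→d10:-→d11:-→d12:-→d13:-→d14:-→d15:-→d16:-→d17:-→d18:-→d19:-→d20:-→d21:-→d22:-→d23:-→d24:H2→d25:- -> H2
  - 185.134.0.0/16 clear@16
  - 134.61.128.0/17 clear@17
  lookup 14.253.61.87: bits 0000111011111101001111010101 walk d0:-→d1:-→d2:-→d3:-→d4:-→d5:-→d6:-→d7:-→d8:-→d9:-→d10:-→d11:-→d12:-→d13:-→d14:-→d15:-→d16:-→d17:-→d18:-→d19:-→d20:-→d21:-→d22:-→d23:-→d24:H2→d25:-→d26:-→d27:-→d28:H1 -> H1
  lookup 14.253.61.86: bits 0000111011111101001111010101 walk d0:-→d1:-→d2:-→d3:-→d4:-→d5:-→d6:-→d7:-→d8:-→d9:-→d10:-→d11:-→d12:-→d13:-→d14:-→d15:-→d16:-→d17:-→d18:-→d19:-→d20:-→d21:-→d22:-→d23:-→d24:H2→d25:-→d26:-→d27:-→d28:H1 -> H1
  add 185.128.0.0/12 -> H4 at depth 12
  lookup 14.253.61.80: bits 0000111011111101001111010101 walk d0:-→d1:-→d2:-→d3:-→d4:-→d5:-→d6:-→d7:-→d8:-→d9:-→d10:-→d11:-→d12:-→d13:-→d14:-→d15:-→d16:-→d17:-→d18:-→d19:-→d20:-→d21:-→d22:-→d23:-→d24:H2→d25:-→d26:-→d27:-→d28:H1 -> H1

== LOOKUPS ==
["H1","no-route","H1","H4","H2","H4","H2","H1","H1","H1"]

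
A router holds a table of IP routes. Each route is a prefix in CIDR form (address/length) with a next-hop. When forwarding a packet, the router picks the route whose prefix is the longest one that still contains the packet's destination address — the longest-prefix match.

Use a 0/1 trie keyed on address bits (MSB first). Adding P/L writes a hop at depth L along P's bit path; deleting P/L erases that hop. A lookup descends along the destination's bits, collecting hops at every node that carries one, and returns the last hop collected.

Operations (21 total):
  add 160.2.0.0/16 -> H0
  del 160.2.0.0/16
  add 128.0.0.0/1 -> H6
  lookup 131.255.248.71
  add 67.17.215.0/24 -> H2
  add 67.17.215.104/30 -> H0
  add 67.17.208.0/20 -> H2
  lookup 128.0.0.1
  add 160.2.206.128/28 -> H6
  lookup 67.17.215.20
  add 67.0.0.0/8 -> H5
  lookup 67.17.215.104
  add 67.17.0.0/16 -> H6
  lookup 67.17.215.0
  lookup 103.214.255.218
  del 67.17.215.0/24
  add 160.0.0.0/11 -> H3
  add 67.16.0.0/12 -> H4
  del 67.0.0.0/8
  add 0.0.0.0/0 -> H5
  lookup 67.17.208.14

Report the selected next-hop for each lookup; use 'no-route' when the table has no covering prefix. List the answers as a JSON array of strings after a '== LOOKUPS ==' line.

Apply in order:
  add 160.2.0.0/16 -> H0 at depth 16
  - 160.2.0.0/16 clear@16
  add 128.0.0.0/1 -> H6 at depth 1
  lookup 131.255.248.71: bits 10 walk d0:-→d1:H6→d2:- -> H6
  add 67.17.215.0/24 -> H2 at depth 24
  add 67.17.215.104/30 -> H0 at depth 30
  add 67.17.208.0/20 -> H2 at depth 20
  lookup 128.0.0.1: bits 10 walk d0:-→d1:H6→d2:- -> H6
  add 160.2.206.128/28 -> H6 at depth 28
  lookup 67.17.215.20: bits 0100001100010001110101110 walk d0:-→d1:-→d2:-→d3:-→d4:-→d5:-→d6:-→d7:-→d8:-→d9:-→d10:-→d11:-→d12:-→d13:-→d14:-→d15:-→d16:-→d17:-→d18:-→d19:-→d20:H2→d21:-→d22:-→d23:-→d24:H2→d25:- -> H2
  add 67.0.0.0/8 -> H5 at depth 8
  lookup 67.17.215.104: bits 010000110001000111010111011010 walk d0:-→d1:-→d2:-→d3:-→d4:-→d5:-→d6:-→d7:-→d8:H5→d9:-→d10:-→d11:-→d12:-→d13:-→d14:-→d15:-→d16:-→d17:-→d18:-→d19:-→d20:H2→d21:-→d22:-→d23:-→d24:H2→d25:-→d26:-→d27:-→d28:-→d29:-→d30:H0 -> H0
  add 67.17.0.0/16 -> H6 at depth 16
  lookup 67.17.215.0: bits 0100001100010001110101110 walk d0:-→d1:-→d2:-→d3:-→d4:-→d5:-→d6:-→d7:-→d8:H5→d9:-→d10:-→d11:-→d12:-→d13:-→d14:-→d15:-→d16:H6→d17:-→d18:-→d19:-→d20:H2→d21:-→d22:-→d23:-→d24:H2→d25:- -> H2
  lookup 103.214.255.218: bits 01 walk d0:-→d1:-→d2:- -> no-route
  - 67.17.215.0/24 clear@24
  add 160.0.0.0/11 -> H3 at depth 11
  add 67.16.0.0/12 -> H4 at depth 12
  - 67.0.0.0/8 clear@8
  add 0.0.0.0/0 -> H5 at depth 0
  lookup 67.17.208.14: bits 010000110001000111010 walk d0:H5→d1:-→d2:-→d3:-→d4:-→d5:-→d6:-→d7:-→d8:-→d9:-→d10:-→d11:-→d12:H4→d13:-→d14:-→d15:-→d16:H6→d17:-→d18:-→d19:-→d20:H2→d21:- -> H2

== LOOKUPS ==
["H6","H6","H2","H0","H2","no-route","H2"]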